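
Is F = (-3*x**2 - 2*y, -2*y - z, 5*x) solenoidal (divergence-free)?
No, ∇·F = -6*x - 2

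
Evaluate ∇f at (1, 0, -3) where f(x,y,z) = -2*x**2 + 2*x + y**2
(-2, 0, 0)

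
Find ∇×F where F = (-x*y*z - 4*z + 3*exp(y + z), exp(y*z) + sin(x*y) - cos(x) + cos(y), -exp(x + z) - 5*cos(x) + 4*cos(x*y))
(-4*x*sin(x*y) - y*exp(y*z), -x*y + 4*y*sin(x*y) + exp(x + z) + 3*exp(y + z) - 5*sin(x) - 4, x*z + y*cos(x*y) - 3*exp(y + z) + sin(x))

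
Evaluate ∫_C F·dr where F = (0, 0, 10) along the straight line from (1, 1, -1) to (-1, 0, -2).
-10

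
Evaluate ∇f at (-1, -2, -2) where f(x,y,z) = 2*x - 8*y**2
(2, 32, 0)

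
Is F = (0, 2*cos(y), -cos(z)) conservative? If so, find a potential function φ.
Yes, F is conservative. φ = 2*sin(y) - sin(z)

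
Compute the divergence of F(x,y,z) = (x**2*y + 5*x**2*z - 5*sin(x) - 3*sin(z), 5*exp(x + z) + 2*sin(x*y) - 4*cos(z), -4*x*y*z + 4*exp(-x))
-2*x*y + 10*x*z + 2*x*cos(x*y) - 5*cos(x)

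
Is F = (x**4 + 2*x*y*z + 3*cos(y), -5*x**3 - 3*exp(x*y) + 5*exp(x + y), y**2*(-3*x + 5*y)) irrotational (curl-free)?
No, ∇×F = (3*y*(-2*x + 5*y), y*(2*x + 3*y), -15*x**2 - 2*x*z - 3*y*exp(x*y) + 5*exp(x + y) + 3*sin(y))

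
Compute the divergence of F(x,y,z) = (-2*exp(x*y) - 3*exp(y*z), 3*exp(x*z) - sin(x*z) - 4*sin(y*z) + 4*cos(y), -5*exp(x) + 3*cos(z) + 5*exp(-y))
-2*y*exp(x*y) - 4*z*cos(y*z) - 4*sin(y) - 3*sin(z)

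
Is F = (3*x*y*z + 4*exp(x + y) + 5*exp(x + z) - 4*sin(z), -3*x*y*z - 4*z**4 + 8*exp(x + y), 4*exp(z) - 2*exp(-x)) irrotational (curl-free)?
No, ∇×F = (3*x*y + 16*z**3, 3*x*y + 5*exp(x + z) - 4*cos(z) - 2*exp(-x), -3*x*z - 3*y*z + 4*exp(x + y))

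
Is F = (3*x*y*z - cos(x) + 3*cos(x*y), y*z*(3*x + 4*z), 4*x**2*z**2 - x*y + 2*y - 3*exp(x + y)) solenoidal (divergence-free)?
No, ∇·F = 8*x**2*z + 3*y*z - 3*y*sin(x*y) + z*(3*x + 4*z) + sin(x)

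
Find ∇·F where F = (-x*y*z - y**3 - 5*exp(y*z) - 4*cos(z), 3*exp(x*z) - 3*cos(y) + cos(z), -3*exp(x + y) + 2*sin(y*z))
-y*z + 2*y*cos(y*z) + 3*sin(y)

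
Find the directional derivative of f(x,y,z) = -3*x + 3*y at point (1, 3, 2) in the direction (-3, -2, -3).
3*sqrt(22)/22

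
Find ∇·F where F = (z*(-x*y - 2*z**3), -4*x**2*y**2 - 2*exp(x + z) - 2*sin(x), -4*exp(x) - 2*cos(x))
y*(-8*x**2 - z)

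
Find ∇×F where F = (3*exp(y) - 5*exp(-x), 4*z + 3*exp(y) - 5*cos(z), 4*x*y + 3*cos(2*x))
(4*x - 5*sin(z) - 4, -4*y + 6*sin(2*x), -3*exp(y))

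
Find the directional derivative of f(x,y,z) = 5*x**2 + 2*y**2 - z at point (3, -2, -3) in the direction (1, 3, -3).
9*sqrt(19)/19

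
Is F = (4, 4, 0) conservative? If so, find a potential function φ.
Yes, F is conservative. φ = 4*x + 4*y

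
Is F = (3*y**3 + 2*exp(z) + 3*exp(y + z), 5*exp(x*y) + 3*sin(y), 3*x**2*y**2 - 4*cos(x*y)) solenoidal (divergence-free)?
No, ∇·F = 5*x*exp(x*y) + 3*cos(y)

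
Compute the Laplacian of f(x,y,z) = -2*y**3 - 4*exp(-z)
-12*y - 4*exp(-z)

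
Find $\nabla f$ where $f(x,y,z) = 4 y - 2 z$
(0, 4, -2)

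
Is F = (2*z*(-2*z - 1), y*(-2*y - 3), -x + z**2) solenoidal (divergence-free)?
No, ∇·F = -4*y + 2*z - 3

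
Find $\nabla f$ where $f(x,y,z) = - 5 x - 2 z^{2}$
(-5, 0, -4*z)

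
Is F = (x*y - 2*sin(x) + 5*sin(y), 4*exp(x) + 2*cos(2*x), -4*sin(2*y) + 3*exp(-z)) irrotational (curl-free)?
No, ∇×F = (-8*cos(2*y), 0, -x + 4*exp(x) - 4*sin(2*x) - 5*cos(y))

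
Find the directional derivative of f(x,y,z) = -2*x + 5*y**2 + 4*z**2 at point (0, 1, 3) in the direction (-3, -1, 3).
68*sqrt(19)/19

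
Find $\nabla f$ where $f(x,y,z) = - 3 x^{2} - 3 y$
(-6*x, -3, 0)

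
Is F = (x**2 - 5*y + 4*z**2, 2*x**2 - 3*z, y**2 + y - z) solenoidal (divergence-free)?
No, ∇·F = 2*x - 1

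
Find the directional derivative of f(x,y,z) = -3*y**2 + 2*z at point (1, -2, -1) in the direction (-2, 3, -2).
32*sqrt(17)/17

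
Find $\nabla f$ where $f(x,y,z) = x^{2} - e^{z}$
(2*x, 0, -exp(z))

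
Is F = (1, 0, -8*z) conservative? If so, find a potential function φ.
Yes, F is conservative. φ = x - 4*z**2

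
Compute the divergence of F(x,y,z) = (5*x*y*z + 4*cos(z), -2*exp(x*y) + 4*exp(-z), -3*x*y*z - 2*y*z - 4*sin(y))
-3*x*y - 2*x*exp(x*y) + 5*y*z - 2*y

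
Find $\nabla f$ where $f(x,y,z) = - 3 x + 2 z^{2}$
(-3, 0, 4*z)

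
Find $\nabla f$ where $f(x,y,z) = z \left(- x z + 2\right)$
(-z**2, 0, -2*x*z + 2)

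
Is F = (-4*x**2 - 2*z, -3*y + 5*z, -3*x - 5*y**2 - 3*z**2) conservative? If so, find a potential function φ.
No, ∇×F = (-10*y - 5, 1, 0) ≠ 0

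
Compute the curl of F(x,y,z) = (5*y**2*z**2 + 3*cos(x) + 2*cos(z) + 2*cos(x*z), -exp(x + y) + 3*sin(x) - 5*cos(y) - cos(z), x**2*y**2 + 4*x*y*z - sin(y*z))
(2*x**2*y + 4*x*z - z*cos(y*z) - sin(z), -2*x*y**2 - 2*x*sin(x*z) + 10*y**2*z - 4*y*z - 2*sin(z), -10*y*z**2 - exp(x + y) + 3*cos(x))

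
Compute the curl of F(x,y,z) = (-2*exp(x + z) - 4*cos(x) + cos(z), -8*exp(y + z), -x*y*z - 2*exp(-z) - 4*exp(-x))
(-x*z + 8*exp(y + z), y*z - 2*exp(x + z) - sin(z) - 4*exp(-x), 0)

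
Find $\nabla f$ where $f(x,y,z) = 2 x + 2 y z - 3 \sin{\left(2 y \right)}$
(2, 2*z - 6*cos(2*y), 2*y)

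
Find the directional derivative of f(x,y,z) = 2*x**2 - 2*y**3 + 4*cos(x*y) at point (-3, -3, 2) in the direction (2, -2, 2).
14*sqrt(3)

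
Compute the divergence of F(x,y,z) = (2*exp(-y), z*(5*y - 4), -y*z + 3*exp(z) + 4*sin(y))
-y + 5*z + 3*exp(z)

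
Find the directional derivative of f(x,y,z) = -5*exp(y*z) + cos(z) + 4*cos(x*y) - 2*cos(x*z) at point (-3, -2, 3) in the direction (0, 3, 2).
sqrt(13)*(36*exp(6)*sin(6) - 25 + 2*(-sin(3) + 6*sin(9))*exp(6))*exp(-6)/13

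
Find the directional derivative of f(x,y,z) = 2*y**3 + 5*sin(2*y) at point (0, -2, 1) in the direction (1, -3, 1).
-6*sqrt(11)*(5*cos(4) + 12)/11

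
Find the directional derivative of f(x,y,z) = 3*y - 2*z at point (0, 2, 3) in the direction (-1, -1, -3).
3*sqrt(11)/11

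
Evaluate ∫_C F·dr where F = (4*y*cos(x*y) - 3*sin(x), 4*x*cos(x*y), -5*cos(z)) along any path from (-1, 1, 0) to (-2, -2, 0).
4*sin(4) - 3*cos(1) + 3*cos(2) + 4*sin(1)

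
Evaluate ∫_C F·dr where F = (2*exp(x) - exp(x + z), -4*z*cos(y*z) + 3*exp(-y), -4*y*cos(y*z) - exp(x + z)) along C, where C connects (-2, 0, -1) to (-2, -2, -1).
-3*exp(2) - 4*sin(2) + 3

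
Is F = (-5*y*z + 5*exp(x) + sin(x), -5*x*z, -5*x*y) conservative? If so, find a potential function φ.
Yes, F is conservative. φ = -5*x*y*z + 5*exp(x) - cos(x)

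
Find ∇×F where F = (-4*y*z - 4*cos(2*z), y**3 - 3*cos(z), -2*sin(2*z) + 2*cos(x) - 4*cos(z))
(-3*sin(z), -4*y + 2*sin(x) + 8*sin(2*z), 4*z)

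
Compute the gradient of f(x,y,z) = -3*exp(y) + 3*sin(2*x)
(6*cos(2*x), -3*exp(y), 0)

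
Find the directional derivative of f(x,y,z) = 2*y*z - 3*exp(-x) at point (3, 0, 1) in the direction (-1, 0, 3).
-3*sqrt(10)*exp(-3)/10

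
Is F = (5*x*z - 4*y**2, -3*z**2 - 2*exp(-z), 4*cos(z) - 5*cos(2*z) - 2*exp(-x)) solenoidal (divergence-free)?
No, ∇·F = 5*z - 4*sin(z) + 10*sin(2*z)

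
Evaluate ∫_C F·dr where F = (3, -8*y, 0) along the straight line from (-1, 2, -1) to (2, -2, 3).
9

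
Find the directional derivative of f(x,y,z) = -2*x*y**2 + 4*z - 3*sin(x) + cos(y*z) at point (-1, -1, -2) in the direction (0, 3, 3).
3*sqrt(2)*sin(2)/2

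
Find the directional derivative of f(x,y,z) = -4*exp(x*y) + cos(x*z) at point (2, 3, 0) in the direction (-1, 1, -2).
2*sqrt(6)*exp(6)/3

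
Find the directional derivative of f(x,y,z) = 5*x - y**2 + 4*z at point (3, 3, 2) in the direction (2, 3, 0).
-8*sqrt(13)/13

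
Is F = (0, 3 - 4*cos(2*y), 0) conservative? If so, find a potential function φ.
Yes, F is conservative. φ = 3*y - 2*sin(2*y)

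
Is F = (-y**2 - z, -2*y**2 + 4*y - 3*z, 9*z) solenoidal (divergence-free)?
No, ∇·F = 13 - 4*y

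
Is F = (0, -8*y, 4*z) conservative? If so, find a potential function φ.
Yes, F is conservative. φ = -4*y**2 + 2*z**2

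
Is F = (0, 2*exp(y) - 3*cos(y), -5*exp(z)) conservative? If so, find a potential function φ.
Yes, F is conservative. φ = 2*exp(y) - 5*exp(z) - 3*sin(y)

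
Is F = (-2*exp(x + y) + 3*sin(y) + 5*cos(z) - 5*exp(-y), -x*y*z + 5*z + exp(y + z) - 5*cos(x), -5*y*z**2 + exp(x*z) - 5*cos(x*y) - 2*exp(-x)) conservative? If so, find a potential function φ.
No, ∇×F = (x*y + 5*x*sin(x*y) - 5*z**2 - exp(y + z) - 5, -5*y*sin(x*y) - z*exp(x*z) - 5*sin(z) - 2*exp(-x), -y*z + 2*exp(x + y) + 5*sin(x) - 3*cos(y) - 5*exp(-y)) ≠ 0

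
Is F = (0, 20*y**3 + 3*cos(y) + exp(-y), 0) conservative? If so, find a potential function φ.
Yes, F is conservative. φ = 5*y**4 + 3*sin(y) - exp(-y)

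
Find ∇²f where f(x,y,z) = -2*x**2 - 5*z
-4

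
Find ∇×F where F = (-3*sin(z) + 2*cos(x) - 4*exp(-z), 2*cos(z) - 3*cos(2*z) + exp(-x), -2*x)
(2*sin(z) - 6*sin(2*z), -3*cos(z) + 2 + 4*exp(-z), -exp(-x))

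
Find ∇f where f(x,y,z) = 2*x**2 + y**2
(4*x, 2*y, 0)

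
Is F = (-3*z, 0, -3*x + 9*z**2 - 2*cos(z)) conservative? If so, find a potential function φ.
Yes, F is conservative. φ = -3*x*z + 3*z**3 - 2*sin(z)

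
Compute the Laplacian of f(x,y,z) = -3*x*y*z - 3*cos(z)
3*cos(z)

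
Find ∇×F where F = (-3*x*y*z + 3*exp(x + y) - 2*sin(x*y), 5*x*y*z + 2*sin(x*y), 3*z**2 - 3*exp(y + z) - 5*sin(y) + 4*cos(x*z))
(-5*x*y - 3*exp(y + z) - 5*cos(y), -3*x*y + 4*z*sin(x*z), 3*x*z + 2*x*cos(x*y) + 5*y*z + 2*y*cos(x*y) - 3*exp(x + y))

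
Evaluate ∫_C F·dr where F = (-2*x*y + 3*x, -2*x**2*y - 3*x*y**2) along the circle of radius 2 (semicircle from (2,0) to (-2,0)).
-6*pi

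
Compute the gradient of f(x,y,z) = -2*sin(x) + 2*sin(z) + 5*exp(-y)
(-2*cos(x), -5*exp(-y), 2*cos(z))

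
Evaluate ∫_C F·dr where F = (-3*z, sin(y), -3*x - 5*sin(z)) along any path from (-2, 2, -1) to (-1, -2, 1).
9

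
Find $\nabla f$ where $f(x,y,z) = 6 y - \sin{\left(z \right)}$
(0, 6, -cos(z))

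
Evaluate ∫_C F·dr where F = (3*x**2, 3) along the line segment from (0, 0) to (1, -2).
-5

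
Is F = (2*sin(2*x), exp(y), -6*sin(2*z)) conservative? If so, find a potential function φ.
Yes, F is conservative. φ = exp(y) - cos(2*x) + 3*cos(2*z)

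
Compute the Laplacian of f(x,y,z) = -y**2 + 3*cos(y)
-3*cos(y) - 2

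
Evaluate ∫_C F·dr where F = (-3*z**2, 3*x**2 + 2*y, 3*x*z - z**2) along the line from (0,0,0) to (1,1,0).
2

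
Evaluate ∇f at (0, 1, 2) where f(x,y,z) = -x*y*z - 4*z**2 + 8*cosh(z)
(-2, 0, -16 + 8*sinh(2))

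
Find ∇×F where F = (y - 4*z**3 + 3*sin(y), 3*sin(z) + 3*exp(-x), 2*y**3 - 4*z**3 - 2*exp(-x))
(6*y**2 - 3*cos(z), -12*z**2 - 2*exp(-x), -3*cos(y) - 1 - 3*exp(-x))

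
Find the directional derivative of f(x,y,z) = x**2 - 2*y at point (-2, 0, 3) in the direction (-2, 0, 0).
4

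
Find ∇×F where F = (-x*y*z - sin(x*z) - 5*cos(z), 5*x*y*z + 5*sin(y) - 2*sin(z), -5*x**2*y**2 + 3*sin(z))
(-10*x**2*y - 5*x*y + 2*cos(z), 10*x*y**2 - x*y - x*cos(x*z) + 5*sin(z), z*(x + 5*y))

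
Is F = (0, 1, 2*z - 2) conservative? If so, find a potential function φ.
Yes, F is conservative. φ = y + z**2 - 2*z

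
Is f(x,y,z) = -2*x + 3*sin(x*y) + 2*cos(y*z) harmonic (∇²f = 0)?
No, ∇²f = -3*x**2*sin(x*y) - 3*y**2*sin(x*y) - 2*y**2*cos(y*z) - 2*z**2*cos(y*z)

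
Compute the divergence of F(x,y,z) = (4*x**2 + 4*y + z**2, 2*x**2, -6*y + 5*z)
8*x + 5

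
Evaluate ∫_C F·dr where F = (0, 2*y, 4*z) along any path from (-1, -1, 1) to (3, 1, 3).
16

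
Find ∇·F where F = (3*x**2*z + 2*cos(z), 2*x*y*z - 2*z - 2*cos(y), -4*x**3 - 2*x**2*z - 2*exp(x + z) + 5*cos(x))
-2*x**2 + 8*x*z - 2*exp(x + z) + 2*sin(y)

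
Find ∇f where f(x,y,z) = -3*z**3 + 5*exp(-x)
(-5*exp(-x), 0, -9*z**2)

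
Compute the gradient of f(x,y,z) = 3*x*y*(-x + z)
(3*y*(-2*x + z), 3*x*(-x + z), 3*x*y)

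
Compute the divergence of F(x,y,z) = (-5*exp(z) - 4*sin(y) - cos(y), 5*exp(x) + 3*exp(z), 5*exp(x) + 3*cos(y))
0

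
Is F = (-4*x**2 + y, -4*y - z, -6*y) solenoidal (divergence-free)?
No, ∇·F = -8*x - 4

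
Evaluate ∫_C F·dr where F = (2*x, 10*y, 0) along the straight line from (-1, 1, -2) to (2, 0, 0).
-2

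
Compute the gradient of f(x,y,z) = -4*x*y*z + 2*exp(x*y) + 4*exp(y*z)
(2*y*(-2*z + exp(x*y)), -4*x*z + 2*x*exp(x*y) + 4*z*exp(y*z), 4*y*(-x + exp(y*z)))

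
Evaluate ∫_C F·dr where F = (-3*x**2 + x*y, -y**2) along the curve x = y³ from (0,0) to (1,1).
-19/21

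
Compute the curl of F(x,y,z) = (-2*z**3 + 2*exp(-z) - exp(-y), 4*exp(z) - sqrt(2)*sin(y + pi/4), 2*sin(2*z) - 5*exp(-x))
(-4*exp(z), -6*z**2 - 2*exp(-z) - 5*exp(-x), -exp(-y))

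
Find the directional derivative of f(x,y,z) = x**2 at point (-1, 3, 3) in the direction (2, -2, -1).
-4/3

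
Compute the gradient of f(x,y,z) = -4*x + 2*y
(-4, 2, 0)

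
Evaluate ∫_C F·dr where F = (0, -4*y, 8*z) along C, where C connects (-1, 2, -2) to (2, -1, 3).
26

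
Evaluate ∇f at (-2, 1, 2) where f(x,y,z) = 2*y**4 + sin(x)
(cos(2), 8, 0)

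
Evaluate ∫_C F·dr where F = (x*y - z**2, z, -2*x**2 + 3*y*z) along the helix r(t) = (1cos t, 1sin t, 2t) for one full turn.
4*pi*(-4*pi - 7)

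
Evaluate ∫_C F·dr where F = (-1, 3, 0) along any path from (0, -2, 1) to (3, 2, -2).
9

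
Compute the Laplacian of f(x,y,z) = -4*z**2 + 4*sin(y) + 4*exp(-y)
-4*sin(y) - 8 + 4*exp(-y)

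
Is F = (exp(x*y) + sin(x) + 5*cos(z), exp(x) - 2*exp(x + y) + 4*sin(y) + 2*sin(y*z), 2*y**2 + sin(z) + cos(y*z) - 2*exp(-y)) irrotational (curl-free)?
No, ∇×F = (-2*y*cos(y*z) + 4*y - z*sin(y*z) + 2*exp(-y), -5*sin(z), -x*exp(x*y) + exp(x) - 2*exp(x + y))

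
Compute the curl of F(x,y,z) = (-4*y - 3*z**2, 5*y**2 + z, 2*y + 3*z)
(1, -6*z, 4)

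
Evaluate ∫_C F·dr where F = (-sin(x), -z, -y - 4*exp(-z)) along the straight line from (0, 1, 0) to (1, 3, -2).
cos(1) + 1 + 4*exp(2)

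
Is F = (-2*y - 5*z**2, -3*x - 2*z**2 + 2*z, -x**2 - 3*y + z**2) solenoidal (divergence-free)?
No, ∇·F = 2*z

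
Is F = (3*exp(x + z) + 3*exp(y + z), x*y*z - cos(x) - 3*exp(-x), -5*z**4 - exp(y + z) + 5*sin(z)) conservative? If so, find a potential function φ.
No, ∇×F = (-x*y - exp(y + z), 3*exp(x + z) + 3*exp(y + z), y*z - 3*exp(y + z) + sin(x) + 3*exp(-x)) ≠ 0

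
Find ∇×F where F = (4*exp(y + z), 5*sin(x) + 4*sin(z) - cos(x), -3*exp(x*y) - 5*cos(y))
(-3*x*exp(x*y) + 5*sin(y) - 4*cos(z), 3*y*exp(x*y) + 4*exp(y + z), -4*exp(y + z) + sin(x) + 5*cos(x))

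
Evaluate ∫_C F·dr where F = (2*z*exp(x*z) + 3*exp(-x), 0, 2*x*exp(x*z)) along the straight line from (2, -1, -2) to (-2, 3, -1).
(-exp(6) - 2 + 3*exp(2))*exp(-4)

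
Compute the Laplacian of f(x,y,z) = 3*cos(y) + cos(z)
-3*cos(y) - cos(z)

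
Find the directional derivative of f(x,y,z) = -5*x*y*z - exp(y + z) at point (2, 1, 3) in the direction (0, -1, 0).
30 + exp(4)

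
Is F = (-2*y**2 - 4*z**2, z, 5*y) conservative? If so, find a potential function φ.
No, ∇×F = (4, -8*z, 4*y) ≠ 0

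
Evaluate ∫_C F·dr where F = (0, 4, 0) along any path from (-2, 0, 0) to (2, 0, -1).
0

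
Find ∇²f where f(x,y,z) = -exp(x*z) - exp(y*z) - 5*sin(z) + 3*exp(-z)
-x**2*exp(x*z) - y**2*exp(y*z) - z**2*exp(x*z) - z**2*exp(y*z) + 5*sin(z) + 3*exp(-z)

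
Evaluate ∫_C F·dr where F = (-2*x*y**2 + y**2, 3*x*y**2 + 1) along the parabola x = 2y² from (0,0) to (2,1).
8/15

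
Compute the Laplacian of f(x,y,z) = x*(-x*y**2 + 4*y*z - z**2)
-2*x**2 - 2*x - 2*y**2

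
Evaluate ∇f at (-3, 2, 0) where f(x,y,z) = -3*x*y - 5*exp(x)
(-6 - 5*exp(-3), 9, 0)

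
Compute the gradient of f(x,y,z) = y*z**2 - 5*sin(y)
(0, z**2 - 5*cos(y), 2*y*z)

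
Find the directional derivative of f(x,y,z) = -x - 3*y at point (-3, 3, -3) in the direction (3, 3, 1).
-12*sqrt(19)/19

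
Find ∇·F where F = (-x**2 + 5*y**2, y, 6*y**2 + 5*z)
6 - 2*x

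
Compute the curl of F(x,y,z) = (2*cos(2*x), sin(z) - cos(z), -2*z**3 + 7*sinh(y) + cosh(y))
(-sqrt(2)*sin(z + pi/4) + sinh(y) + 7*cosh(y), 0, 0)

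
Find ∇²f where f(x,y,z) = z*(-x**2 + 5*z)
10 - 2*z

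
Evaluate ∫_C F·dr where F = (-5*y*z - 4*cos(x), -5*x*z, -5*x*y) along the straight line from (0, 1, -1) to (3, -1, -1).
-15 - 4*sin(3)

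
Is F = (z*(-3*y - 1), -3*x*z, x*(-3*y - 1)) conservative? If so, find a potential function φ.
Yes, F is conservative. φ = x*z*(-3*y - 1)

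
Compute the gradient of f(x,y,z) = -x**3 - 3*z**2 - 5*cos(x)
(-3*x**2 + 5*sin(x), 0, -6*z)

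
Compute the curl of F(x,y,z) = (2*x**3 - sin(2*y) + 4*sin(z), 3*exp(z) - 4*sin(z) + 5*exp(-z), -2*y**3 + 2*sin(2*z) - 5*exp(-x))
(-6*y**2 - 3*exp(z) + 4*cos(z) + 5*exp(-z), 4*cos(z) - 5*exp(-x), 2*cos(2*y))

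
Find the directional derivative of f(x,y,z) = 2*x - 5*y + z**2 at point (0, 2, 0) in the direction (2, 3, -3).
-sqrt(22)/2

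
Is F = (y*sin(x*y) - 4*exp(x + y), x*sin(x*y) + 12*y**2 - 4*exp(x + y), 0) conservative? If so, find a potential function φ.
Yes, F is conservative. φ = 4*y**3 - 4*exp(x + y) - cos(x*y)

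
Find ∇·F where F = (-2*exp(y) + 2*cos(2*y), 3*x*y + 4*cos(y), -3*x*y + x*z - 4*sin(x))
4*x - 4*sin(y)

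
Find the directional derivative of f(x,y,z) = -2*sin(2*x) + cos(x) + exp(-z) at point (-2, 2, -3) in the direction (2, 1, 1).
sqrt(6)*(-exp(3) + 2*sin(2) - 8*cos(4))/6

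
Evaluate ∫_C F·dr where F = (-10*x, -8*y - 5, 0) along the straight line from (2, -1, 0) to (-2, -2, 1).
-7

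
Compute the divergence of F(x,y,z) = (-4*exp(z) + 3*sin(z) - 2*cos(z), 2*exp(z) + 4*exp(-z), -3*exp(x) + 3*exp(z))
3*exp(z)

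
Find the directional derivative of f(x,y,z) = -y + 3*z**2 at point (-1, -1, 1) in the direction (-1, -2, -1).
-2*sqrt(6)/3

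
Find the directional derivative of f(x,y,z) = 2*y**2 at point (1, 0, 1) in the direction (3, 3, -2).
0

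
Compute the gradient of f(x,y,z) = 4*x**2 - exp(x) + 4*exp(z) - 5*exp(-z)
(8*x - exp(x), 0, -sinh(z) + 9*cosh(z))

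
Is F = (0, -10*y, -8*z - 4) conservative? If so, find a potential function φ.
Yes, F is conservative. φ = -5*y**2 - 4*z**2 - 4*z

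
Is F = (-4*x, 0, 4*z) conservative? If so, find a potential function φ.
Yes, F is conservative. φ = -2*x**2 + 2*z**2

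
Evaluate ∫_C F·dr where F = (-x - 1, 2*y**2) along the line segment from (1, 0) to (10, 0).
-117/2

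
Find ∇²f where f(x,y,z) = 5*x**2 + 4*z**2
18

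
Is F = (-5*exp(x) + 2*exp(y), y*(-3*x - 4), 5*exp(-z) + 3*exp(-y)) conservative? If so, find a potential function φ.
No, ∇×F = (-3*exp(-y), 0, -3*y - 2*exp(y)) ≠ 0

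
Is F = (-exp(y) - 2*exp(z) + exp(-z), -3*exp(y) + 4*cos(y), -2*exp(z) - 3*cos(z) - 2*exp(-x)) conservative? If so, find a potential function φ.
No, ∇×F = (0, -2*exp(z) - exp(-z) - 2*exp(-x), exp(y)) ≠ 0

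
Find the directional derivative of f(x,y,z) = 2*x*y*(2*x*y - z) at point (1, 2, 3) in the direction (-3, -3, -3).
-26*sqrt(3)/3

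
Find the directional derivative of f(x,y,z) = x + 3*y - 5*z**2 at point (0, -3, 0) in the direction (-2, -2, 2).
-4*sqrt(3)/3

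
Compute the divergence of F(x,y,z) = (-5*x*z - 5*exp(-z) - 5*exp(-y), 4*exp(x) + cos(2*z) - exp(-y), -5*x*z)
-5*x - 5*z + exp(-y)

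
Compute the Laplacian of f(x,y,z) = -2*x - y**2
-2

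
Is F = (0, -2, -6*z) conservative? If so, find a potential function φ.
Yes, F is conservative. φ = -2*y - 3*z**2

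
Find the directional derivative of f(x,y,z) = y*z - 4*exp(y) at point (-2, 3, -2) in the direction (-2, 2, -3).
sqrt(17)*(-8*exp(3) - 13)/17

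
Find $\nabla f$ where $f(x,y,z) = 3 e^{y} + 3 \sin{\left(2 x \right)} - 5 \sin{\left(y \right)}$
(6*cos(2*x), 3*exp(y) - 5*cos(y), 0)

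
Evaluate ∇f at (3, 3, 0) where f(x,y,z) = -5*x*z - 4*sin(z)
(0, 0, -19)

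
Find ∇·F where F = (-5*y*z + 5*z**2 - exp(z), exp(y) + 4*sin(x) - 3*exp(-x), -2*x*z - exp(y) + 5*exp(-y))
-2*x + exp(y)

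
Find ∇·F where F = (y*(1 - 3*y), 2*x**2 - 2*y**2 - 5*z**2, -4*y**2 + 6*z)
6 - 4*y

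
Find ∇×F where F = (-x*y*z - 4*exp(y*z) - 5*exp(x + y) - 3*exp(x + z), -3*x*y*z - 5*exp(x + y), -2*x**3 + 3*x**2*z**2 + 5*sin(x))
(3*x*y, 6*x**2 - x*y - 6*x*z**2 - 4*y*exp(y*z) - 3*exp(x + z) - 5*cos(x), z*(x - 3*y + 4*exp(y*z)))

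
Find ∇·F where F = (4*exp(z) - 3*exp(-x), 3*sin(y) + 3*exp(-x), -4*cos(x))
3*cos(y) + 3*exp(-x)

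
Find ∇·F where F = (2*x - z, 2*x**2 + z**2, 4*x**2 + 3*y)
2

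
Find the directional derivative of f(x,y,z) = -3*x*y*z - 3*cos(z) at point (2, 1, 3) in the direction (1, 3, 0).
-63*sqrt(10)/10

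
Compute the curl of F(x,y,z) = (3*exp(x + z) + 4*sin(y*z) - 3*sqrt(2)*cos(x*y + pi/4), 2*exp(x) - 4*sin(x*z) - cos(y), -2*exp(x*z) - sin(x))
(4*x*cos(x*z), 4*y*cos(y*z) + 2*z*exp(x*z) + 3*exp(x + z) + cos(x), -3*sqrt(2)*x*sin(x*y + pi/4) - 4*z*cos(x*z) - 4*z*cos(y*z) + 2*exp(x))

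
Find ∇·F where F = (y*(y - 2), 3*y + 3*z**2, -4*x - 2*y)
3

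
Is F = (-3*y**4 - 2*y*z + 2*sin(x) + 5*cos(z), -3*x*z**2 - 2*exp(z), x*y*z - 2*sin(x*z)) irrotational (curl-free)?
No, ∇×F = (7*x*z + 2*exp(z), -y*z - 2*y + 2*z*cos(x*z) - 5*sin(z), 12*y**3 - 3*z**2 + 2*z)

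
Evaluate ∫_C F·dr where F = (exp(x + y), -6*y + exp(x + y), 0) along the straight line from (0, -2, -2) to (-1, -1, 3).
9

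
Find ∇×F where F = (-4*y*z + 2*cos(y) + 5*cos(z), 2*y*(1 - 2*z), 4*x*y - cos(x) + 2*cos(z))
(4*x + 4*y, -8*y - sin(x) - 5*sin(z), 4*z + 2*sin(y))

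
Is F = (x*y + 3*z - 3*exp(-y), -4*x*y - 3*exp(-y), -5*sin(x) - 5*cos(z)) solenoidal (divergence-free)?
No, ∇·F = -4*x + y + 5*sin(z) + 3*exp(-y)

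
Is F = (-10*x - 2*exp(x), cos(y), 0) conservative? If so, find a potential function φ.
Yes, F is conservative. φ = -5*x**2 - 2*exp(x) + sin(y)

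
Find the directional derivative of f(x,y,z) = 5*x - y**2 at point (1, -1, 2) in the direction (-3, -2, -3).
-19*sqrt(22)/22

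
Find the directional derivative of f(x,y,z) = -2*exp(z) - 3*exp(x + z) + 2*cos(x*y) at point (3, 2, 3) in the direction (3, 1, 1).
-2*sqrt(11)*(9*sin(6) + exp(3) + 6*exp(6))/11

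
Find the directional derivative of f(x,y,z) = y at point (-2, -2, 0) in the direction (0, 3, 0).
1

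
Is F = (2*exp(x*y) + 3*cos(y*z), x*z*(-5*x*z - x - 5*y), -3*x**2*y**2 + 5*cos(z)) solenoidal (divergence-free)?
No, ∇·F = -5*x*z + 2*y*exp(x*y) - 5*sin(z)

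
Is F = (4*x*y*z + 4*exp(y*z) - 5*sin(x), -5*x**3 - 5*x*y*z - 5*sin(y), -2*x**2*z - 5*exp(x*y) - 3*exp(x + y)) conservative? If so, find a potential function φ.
No, ∇×F = (5*x*y - 5*x*exp(x*y) - 3*exp(x + y), 4*x*y + 4*x*z + 5*y*exp(x*y) + 4*y*exp(y*z) + 3*exp(x + y), -15*x**2 - 4*x*z - 5*y*z - 4*z*exp(y*z)) ≠ 0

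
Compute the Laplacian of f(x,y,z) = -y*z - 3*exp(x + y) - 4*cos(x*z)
4*x**2*cos(x*z) + 4*z**2*cos(x*z) - 6*exp(x + y)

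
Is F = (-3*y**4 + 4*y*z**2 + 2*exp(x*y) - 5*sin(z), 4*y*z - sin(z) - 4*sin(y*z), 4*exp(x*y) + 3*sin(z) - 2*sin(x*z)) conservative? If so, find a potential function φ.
No, ∇×F = (4*x*exp(x*y) + 4*y*cos(y*z) - 4*y + cos(z), 8*y*z - 4*y*exp(x*y) + 2*z*cos(x*z) - 5*cos(z), -2*x*exp(x*y) + 12*y**3 - 4*z**2) ≠ 0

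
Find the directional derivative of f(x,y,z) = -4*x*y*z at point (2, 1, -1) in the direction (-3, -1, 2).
-18*sqrt(14)/7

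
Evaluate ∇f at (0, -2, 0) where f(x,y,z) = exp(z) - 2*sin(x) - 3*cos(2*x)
(-2, 0, 1)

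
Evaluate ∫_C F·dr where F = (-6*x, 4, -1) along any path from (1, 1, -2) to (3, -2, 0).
-38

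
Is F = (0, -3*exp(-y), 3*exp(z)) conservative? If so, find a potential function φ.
Yes, F is conservative. φ = 3*exp(z) + 3*exp(-y)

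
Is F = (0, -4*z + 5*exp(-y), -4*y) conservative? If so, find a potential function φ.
Yes, F is conservative. φ = -4*y*z - 5*exp(-y)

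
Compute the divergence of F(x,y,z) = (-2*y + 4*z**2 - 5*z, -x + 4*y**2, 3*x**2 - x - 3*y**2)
8*y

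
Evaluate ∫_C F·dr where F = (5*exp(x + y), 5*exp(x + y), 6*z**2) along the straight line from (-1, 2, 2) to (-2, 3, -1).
-18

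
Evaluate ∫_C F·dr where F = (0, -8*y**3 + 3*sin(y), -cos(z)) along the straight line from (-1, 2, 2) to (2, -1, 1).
-3*cos(1) + 3*cos(2) - sin(1) + sin(2) + 30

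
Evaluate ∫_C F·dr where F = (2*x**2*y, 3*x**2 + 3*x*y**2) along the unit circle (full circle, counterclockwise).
pi/4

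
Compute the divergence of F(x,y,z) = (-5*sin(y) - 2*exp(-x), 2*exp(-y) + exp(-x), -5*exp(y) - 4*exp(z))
-4*exp(z) - 2*exp(-y) + 2*exp(-x)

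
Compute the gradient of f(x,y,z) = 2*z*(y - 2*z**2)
(0, 2*z, 2*y - 12*z**2)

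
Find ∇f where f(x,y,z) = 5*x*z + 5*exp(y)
(5*z, 5*exp(y), 5*x)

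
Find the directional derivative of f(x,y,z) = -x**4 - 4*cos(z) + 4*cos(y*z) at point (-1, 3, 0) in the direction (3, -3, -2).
6*sqrt(22)/11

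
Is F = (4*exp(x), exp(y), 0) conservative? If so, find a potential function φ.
Yes, F is conservative. φ = 4*exp(x) + exp(y)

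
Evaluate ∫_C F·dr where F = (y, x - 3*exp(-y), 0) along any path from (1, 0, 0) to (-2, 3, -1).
-9 + 3*exp(-3)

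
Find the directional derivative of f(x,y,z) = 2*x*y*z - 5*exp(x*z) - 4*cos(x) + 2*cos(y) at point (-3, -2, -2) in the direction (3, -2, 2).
4*sqrt(17)*(-sin(2) - 3*sin(3) + 6 + 15*exp(6))/17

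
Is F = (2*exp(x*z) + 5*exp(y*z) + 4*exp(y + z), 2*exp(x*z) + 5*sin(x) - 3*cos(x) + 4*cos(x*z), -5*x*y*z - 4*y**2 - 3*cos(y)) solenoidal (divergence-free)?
No, ∇·F = -5*x*y + 2*z*exp(x*z)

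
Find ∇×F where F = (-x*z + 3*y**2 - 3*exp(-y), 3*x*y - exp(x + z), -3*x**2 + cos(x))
(exp(x + z), 5*x + sin(x), -3*y - exp(x + z) - 3*exp(-y))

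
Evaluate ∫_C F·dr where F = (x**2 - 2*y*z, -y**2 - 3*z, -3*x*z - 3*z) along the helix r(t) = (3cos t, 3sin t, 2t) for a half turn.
3*pi**2 + 90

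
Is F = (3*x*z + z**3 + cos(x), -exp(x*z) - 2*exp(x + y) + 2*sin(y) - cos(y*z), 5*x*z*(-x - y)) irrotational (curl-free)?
No, ∇×F = (-5*x*z + x*exp(x*z) - y*sin(y*z), 10*x*z + 3*x + 5*y*z + 3*z**2, -z*exp(x*z) - 2*exp(x + y))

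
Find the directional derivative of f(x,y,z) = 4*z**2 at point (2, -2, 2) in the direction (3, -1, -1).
-16*sqrt(11)/11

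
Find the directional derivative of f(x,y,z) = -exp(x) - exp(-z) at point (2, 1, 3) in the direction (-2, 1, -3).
sqrt(14)*(-3 + 2*exp(5))*exp(-3)/14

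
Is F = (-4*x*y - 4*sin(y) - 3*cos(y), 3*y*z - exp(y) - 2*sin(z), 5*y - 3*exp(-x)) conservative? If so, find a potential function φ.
No, ∇×F = (-3*y + 2*cos(z) + 5, -3*exp(-x), 4*x - 3*sin(y) + 4*cos(y)) ≠ 0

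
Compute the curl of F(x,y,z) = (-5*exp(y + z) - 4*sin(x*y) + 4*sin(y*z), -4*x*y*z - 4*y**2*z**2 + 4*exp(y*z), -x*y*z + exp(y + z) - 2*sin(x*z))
(4*x*y - x*z + 8*y**2*z - 4*y*exp(y*z) + exp(y + z), y*z + 4*y*cos(y*z) + 2*z*cos(x*z) - 5*exp(y + z), 4*x*cos(x*y) - 4*y*z - 4*z*cos(y*z) + 5*exp(y + z))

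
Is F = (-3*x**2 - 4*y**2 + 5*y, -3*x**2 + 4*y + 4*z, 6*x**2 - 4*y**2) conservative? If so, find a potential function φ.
No, ∇×F = (-8*y - 4, -12*x, -6*x + 8*y - 5) ≠ 0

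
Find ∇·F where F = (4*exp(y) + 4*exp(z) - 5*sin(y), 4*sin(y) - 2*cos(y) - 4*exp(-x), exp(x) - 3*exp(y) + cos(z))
2*sin(y) - sin(z) + 4*cos(y)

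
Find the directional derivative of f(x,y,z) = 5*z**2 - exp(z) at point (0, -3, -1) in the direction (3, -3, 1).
sqrt(19)*(-10*E - 1)*exp(-1)/19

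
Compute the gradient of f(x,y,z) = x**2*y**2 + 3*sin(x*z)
(2*x*y**2 + 3*z*cos(x*z), 2*x**2*y, 3*x*cos(x*z))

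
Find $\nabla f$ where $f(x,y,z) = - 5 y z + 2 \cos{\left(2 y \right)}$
(0, -5*z - 4*sin(2*y), -5*y)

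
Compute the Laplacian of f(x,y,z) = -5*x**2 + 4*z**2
-2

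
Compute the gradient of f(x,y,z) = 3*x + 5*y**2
(3, 10*y, 0)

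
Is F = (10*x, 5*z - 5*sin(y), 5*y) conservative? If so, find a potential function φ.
Yes, F is conservative. φ = 5*x**2 + 5*y*z + 5*cos(y)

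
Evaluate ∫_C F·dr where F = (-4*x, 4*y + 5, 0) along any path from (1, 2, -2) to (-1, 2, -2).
0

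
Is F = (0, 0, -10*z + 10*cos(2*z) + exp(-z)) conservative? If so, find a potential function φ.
Yes, F is conservative. φ = -5*z**2 + 5*sin(2*z) - exp(-z)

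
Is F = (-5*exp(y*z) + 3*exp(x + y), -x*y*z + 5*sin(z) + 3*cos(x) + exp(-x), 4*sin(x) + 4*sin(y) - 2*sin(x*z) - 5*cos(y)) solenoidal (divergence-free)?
No, ∇·F = -x*z - 2*x*cos(x*z) + 3*exp(x + y)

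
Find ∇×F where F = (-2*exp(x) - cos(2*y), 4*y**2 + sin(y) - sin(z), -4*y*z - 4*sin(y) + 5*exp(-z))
(-4*z - 4*cos(y) + cos(z), 0, -2*sin(2*y))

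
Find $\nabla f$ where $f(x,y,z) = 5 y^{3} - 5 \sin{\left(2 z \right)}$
(0, 15*y**2, -10*cos(2*z))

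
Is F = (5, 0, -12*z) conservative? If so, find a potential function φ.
Yes, F is conservative. φ = 5*x - 6*z**2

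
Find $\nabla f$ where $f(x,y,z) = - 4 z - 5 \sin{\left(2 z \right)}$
(0, 0, -10*cos(2*z) - 4)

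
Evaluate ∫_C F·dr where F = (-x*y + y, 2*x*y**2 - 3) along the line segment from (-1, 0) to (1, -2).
2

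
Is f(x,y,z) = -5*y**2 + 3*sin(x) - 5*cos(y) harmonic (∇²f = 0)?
No, ∇²f = -3*sin(x) + 5*cos(y) - 10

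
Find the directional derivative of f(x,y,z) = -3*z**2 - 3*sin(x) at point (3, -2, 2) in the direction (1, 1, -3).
3*sqrt(11)*(12 - cos(3))/11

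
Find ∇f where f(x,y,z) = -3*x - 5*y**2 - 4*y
(-3, -10*y - 4, 0)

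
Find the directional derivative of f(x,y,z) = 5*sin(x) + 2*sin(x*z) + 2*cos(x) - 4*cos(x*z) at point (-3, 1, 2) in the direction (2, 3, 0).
2*sqrt(13)*(5*cos(3) + 2*sin(3) - 8*sin(6) + 4*cos(6))/13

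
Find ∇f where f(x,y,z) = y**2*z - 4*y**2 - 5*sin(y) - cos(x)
(sin(x), 2*y*z - 8*y - 5*cos(y), y**2)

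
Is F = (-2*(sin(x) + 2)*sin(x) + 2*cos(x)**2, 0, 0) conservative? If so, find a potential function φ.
Yes, F is conservative. φ = 2*(sin(x) + 2)*cos(x)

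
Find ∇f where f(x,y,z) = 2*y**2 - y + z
(0, 4*y - 1, 1)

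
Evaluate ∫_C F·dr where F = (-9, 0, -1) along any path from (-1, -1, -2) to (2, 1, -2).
-27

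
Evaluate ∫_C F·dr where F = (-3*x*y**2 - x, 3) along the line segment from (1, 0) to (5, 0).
-12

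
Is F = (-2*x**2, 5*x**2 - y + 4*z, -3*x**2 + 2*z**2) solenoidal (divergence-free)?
No, ∇·F = -4*x + 4*z - 1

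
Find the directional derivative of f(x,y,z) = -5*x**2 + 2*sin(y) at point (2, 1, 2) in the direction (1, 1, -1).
2*sqrt(3)*(-10 + cos(1))/3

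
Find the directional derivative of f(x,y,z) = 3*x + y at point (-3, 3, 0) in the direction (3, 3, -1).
12*sqrt(19)/19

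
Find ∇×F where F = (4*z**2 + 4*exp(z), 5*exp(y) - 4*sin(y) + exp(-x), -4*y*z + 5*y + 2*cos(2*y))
(-4*z - 4*sin(2*y) + 5, 8*z + 4*exp(z), -exp(-x))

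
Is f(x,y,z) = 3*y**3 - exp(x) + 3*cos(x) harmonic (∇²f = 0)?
No, ∇²f = 18*y - exp(x) - 3*cos(x)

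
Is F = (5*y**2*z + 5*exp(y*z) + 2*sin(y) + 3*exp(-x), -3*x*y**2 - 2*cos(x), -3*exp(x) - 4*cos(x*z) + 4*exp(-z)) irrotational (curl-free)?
No, ∇×F = (0, 5*y**2 + 5*y*exp(y*z) - 4*z*sin(x*z) + 3*exp(x), -3*y**2 - 10*y*z - 5*z*exp(y*z) + 2*sin(x) - 2*cos(y))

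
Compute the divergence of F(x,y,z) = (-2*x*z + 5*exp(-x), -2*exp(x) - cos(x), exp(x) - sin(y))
-2*z - 5*exp(-x)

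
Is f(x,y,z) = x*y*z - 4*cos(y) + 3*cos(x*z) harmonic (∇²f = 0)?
No, ∇²f = -3*x**2*cos(x*z) - 3*z**2*cos(x*z) + 4*cos(y)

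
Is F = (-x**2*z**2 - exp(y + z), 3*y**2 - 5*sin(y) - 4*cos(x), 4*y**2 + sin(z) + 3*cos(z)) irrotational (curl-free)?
No, ∇×F = (8*y, -2*x**2*z - exp(y + z), exp(y + z) + 4*sin(x))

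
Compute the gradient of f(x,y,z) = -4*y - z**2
(0, -4, -2*z)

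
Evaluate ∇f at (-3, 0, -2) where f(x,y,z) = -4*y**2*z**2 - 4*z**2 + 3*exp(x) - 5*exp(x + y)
(-2*exp(-3), -5*exp(-3), 16)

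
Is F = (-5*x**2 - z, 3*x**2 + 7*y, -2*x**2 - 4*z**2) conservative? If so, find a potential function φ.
No, ∇×F = (0, 4*x - 1, 6*x) ≠ 0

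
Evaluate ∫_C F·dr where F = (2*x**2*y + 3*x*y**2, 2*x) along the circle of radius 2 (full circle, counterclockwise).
0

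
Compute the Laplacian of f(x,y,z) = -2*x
0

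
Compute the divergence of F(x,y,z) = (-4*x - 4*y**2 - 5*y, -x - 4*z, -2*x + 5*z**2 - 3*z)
10*z - 7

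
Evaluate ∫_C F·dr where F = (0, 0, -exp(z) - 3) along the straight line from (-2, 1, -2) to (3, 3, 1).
-9 - E + exp(-2)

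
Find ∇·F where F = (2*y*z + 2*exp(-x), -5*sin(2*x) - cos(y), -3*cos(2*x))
sin(y) - 2*exp(-x)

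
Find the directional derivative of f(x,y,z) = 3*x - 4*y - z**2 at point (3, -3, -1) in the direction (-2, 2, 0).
-7*sqrt(2)/2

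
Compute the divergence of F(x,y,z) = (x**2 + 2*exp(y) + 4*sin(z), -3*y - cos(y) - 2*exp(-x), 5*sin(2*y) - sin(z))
2*x + sin(y) - cos(z) - 3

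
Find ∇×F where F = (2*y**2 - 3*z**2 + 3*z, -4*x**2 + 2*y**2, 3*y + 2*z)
(3, 3 - 6*z, -8*x - 4*y)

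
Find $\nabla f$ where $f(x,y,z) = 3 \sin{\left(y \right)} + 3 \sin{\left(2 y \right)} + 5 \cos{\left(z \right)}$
(0, 3*cos(y) + 6*cos(2*y), -5*sin(z))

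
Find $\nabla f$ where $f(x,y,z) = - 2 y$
(0, -2, 0)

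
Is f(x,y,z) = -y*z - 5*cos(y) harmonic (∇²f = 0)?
No, ∇²f = 5*cos(y)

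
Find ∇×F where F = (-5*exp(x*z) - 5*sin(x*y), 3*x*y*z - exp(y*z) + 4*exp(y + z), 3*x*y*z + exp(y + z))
(-3*x*y + 3*x*z + y*exp(y*z) - 3*exp(y + z), -5*x*exp(x*z) - 3*y*z, 5*x*cos(x*y) + 3*y*z)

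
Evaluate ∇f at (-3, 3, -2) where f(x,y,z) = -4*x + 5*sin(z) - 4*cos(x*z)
(-4 - 8*sin(6), 0, 5*cos(2) - 12*sin(6))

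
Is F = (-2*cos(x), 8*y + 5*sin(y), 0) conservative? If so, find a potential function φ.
Yes, F is conservative. φ = 4*y**2 - 2*sin(x) - 5*cos(y)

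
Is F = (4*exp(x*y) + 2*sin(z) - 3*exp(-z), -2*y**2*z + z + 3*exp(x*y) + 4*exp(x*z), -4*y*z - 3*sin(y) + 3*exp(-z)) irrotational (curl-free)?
No, ∇×F = (-4*x*exp(x*z) + 2*y**2 - 4*z - 3*cos(y) - 1, 2*cos(z) + 3*exp(-z), -4*x*exp(x*y) + 3*y*exp(x*y) + 4*z*exp(x*z))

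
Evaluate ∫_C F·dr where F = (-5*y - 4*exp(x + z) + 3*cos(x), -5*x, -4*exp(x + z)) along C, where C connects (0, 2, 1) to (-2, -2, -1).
-20 - 3*sin(2) - 4*exp(-3) + 4*E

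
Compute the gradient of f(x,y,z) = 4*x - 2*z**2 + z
(4, 0, 1 - 4*z)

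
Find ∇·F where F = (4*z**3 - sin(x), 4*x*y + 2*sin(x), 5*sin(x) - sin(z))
4*x - cos(x) - cos(z)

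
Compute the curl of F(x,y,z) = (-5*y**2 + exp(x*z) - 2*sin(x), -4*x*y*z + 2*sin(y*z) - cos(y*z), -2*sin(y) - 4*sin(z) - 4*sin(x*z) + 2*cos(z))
(4*x*y - y*sin(y*z) - 2*y*cos(y*z) - 2*cos(y), x*exp(x*z) + 4*z*cos(x*z), 2*y*(5 - 2*z))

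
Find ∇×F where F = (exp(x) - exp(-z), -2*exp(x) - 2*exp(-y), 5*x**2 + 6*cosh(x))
(0, -10*x - 6*sinh(x) + exp(-z), -2*exp(x))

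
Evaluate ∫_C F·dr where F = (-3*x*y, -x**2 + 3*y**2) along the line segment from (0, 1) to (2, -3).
-38/3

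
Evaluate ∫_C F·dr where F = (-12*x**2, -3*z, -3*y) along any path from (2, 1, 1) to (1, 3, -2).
49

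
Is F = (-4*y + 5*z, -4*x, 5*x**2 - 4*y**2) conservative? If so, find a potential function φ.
No, ∇×F = (-8*y, 5 - 10*x, 0) ≠ 0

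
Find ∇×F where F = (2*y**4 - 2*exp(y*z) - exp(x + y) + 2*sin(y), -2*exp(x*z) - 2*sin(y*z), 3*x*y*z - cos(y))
(3*x*z + 2*x*exp(x*z) + 2*y*cos(y*z) + sin(y), y*(-3*z - 2*exp(y*z)), -8*y**3 - 2*z*exp(x*z) + 2*z*exp(y*z) + exp(x + y) - 2*cos(y))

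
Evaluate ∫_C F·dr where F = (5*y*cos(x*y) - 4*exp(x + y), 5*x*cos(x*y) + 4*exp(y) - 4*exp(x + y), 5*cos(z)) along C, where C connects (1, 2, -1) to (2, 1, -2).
-4*exp(2) - 5*sin(2) + 5*sin(1) + 4*E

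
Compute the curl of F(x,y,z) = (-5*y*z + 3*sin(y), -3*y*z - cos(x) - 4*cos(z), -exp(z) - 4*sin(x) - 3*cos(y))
(3*y + 3*sin(y) - 4*sin(z), -5*y + 4*cos(x), 5*z + sin(x) - 3*cos(y))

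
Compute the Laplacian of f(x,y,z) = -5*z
0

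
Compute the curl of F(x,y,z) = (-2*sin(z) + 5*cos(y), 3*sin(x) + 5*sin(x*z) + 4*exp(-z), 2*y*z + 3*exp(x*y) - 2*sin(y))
(3*x*exp(x*y) - 5*x*cos(x*z) + 2*z - 2*cos(y) + 4*exp(-z), -3*y*exp(x*y) - 2*cos(z), 5*z*cos(x*z) + 5*sin(y) + 3*cos(x))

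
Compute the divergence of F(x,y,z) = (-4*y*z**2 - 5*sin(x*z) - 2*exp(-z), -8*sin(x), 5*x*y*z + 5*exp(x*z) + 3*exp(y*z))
5*x*y + 5*x*exp(x*z) + 3*y*exp(y*z) - 5*z*cos(x*z)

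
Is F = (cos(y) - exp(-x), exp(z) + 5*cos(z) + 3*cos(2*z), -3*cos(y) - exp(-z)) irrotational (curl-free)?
No, ∇×F = (-exp(z) + 3*sin(y) + 5*sin(z) + 6*sin(2*z), 0, sin(y))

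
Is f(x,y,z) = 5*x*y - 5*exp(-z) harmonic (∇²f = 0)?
No, ∇²f = -5*exp(-z)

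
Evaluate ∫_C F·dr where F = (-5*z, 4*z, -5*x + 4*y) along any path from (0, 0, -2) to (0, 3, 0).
0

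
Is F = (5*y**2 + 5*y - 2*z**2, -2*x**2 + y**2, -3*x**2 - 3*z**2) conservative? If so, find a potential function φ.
No, ∇×F = (0, 6*x - 4*z, -4*x - 10*y - 5) ≠ 0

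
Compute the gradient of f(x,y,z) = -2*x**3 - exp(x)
(-6*x**2 - exp(x), 0, 0)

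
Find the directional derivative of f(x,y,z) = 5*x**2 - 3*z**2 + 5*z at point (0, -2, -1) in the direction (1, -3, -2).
-11*sqrt(14)/7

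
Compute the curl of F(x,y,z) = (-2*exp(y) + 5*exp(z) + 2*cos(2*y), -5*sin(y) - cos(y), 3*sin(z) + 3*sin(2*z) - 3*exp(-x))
(0, 5*exp(z) - 3*exp(-x), 2*exp(y) + 4*sin(2*y))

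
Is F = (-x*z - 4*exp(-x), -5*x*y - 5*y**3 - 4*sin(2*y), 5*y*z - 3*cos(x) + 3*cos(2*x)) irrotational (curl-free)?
No, ∇×F = (5*z, -x - 3*sin(x) + 6*sin(2*x), -5*y)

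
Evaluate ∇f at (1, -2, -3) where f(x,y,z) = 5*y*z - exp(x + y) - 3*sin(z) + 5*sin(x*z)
(-exp(-1) - 15*cos(3), -15 - exp(-1), -10 + 2*cos(3))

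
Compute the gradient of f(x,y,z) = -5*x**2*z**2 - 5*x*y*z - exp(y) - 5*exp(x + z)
(-10*x*z**2 - 5*y*z - 5*exp(x + z), -5*x*z - exp(y), -10*x**2*z - 5*x*y - 5*exp(x + z))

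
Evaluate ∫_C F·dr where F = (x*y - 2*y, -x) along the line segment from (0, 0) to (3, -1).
3/2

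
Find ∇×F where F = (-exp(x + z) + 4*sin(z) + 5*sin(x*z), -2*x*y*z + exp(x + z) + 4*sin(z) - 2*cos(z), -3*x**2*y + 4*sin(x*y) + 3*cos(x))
(-3*x**2 + 2*x*y + 4*x*cos(x*y) - exp(x + z) - 2*sin(z) - 4*cos(z), 6*x*y + 5*x*cos(x*z) - 4*y*cos(x*y) - exp(x + z) + 3*sin(x) + 4*cos(z), -2*y*z + exp(x + z))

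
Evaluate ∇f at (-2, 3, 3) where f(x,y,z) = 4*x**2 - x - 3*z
(-17, 0, -3)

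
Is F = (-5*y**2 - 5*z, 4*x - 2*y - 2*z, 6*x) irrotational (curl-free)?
No, ∇×F = (2, -11, 10*y + 4)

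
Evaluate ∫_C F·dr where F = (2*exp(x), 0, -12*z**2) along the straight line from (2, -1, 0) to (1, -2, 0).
2*E*(1 - E)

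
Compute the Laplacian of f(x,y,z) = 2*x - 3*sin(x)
3*sin(x)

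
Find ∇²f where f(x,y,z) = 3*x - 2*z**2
-4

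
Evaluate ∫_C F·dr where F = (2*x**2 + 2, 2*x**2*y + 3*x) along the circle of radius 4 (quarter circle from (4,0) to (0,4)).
12*pi + 232/3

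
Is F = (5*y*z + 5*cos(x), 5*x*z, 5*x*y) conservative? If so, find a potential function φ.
Yes, F is conservative. φ = 5*x*y*z + 5*sin(x)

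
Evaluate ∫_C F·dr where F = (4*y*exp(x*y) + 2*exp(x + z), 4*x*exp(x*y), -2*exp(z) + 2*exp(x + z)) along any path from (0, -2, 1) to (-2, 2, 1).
-2*E - 4 + 4*exp(-4) + 2*exp(-1)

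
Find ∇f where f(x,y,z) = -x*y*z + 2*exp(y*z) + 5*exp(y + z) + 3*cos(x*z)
(-z*(y + 3*sin(x*z)), -x*z + 2*z*exp(y*z) + 5*exp(y + z), -x*y - 3*x*sin(x*z) + 2*y*exp(y*z) + 5*exp(y + z))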